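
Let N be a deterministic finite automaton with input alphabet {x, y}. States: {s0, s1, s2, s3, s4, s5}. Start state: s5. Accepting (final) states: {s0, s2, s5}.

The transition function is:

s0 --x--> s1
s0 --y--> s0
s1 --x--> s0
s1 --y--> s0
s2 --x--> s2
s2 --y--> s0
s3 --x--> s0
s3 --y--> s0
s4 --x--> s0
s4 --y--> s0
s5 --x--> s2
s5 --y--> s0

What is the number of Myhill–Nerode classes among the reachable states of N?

3

States {s3,s4} cannot be reached from the start state, so discard them.
Start with accepting vs non-accepting: {s0,s2,s5} | {s1}.
Split {s0,s2,s5} by δ(·,x) → {s2,s5} and {s0}.
Stable partition: {s2,s5} | {s1} | {s0} — 3 equivalence classes.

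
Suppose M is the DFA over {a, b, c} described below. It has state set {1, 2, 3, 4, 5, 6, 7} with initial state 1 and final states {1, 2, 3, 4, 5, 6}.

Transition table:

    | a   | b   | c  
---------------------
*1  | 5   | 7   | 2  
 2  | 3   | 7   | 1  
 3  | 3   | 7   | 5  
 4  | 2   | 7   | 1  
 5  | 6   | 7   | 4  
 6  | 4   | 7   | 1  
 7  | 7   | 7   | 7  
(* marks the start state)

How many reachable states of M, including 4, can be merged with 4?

All states are reachable from the start state.
Start with accepting vs non-accepting: {1,2,3,4,5,6} | {7}.
No further refinement is possible. Final partition (2 blocks): {1,2,3,4,5,6} | {7}.
State 4 belongs to the block {1,2,3,4,5,6}, which has 6 states.

6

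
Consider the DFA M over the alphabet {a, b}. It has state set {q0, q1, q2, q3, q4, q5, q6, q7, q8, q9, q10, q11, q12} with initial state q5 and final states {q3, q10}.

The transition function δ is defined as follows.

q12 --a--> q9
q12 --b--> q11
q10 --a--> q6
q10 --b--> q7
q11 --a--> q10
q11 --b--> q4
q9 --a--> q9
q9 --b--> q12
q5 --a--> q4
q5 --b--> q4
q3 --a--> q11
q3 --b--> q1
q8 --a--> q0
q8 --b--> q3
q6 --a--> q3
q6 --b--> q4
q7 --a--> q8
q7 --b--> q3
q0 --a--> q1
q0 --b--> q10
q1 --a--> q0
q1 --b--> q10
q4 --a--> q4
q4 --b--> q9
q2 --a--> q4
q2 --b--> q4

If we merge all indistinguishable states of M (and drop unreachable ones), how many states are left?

Reachable states from the start: {q0,q1,q3,q4,q5,q6,q7,q8,q9,q10,q11,q12}. Unreachable: {q2} — drop them.
P0 = {q3,q10} | {q0,q1,q4,q5,q6,q7,q8,q9,q11,q12}.
Refine {q0,q1,q4,q5,q6,q7,q8,q9,q11,q12} on symbol a: members go to different blocks, giving {q0,q1,q4,q5,q7,q8,q9,q12} and {q6,q11}.
Refine {q0,q1,q4,q5,q7,q8,q9,q12} on symbol b: members go to different blocks, giving {q0,q1,q7,q8} and {q4,q5,q9} and {q12}.
Split {q4,q5,q9} by δ(·,b) → {q4,q5} and {q9}.
Refine {q4,q5} on symbol b: members go to different blocks, giving {q4} and {q5}.
No further refinement is possible. Final partition (7 blocks): {q3,q10} | {q0,q1,q7,q8} | {q6,q11} | {q4} | {q12} | {q9} | {q5}.

7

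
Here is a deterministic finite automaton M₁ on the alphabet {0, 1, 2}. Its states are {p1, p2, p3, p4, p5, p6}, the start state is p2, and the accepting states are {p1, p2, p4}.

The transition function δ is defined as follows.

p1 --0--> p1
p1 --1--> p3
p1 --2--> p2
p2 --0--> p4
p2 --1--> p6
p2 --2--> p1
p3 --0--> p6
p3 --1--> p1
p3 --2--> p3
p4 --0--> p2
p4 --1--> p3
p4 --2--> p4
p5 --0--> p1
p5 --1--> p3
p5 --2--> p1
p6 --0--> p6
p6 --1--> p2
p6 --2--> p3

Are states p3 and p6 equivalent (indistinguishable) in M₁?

States {p5} cannot be reached from the start state, so discard them.
Start with accepting vs non-accepting: {p1,p2,p4} | {p3,p6}.
No further refinement is possible. Final partition (2 blocks): {p1,p2,p4} | {p3,p6}.
p3 and p6 lie in the same block of the stable partition, so they are equivalent — no string distinguishes them.

Yes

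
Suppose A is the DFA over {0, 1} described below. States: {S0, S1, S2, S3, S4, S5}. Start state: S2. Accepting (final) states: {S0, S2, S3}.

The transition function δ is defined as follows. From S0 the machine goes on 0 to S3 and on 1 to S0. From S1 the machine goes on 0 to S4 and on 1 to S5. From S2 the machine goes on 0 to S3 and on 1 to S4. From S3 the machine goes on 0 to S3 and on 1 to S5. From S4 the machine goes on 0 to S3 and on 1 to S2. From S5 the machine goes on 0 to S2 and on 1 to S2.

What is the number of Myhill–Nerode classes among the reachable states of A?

States {S0,S1} cannot be reached from the start state, so discard them.
Initial partition by acceptance: {S2,S3} | {S4,S5}.
No further refinement is possible. Final partition (2 blocks): {S2,S3} | {S4,S5}.

2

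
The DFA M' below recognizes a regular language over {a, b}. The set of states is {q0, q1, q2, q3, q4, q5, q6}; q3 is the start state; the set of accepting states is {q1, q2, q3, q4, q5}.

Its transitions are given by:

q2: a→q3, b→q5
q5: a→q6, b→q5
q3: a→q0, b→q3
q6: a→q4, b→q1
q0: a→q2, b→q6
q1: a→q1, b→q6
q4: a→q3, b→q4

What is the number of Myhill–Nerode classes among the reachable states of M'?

7

All states are reachable from the start state.
P0 = {q1,q2,q3,q4,q5} | {q0,q6}.
Refine {q1,q2,q3,q4,q5} on symbol a: members go to different blocks, giving {q1,q2,q4} and {q3,q5}.
Split {q1,q2,q4} by δ(·,a) → {q2,q4} and {q1}.
Refine {q2,q4} on symbol b: members go to different blocks, giving {q2} and {q4}.
Refine {q0,q6} on symbol a: members go to different blocks, giving {q0} and {q6}.
On input a, block {q3,q5} splits into {q3} and {q5}.
The partition is now stable with 7 blocks: {q2} | {q0} | {q3} | {q1} | {q4} | {q6} | {q5}.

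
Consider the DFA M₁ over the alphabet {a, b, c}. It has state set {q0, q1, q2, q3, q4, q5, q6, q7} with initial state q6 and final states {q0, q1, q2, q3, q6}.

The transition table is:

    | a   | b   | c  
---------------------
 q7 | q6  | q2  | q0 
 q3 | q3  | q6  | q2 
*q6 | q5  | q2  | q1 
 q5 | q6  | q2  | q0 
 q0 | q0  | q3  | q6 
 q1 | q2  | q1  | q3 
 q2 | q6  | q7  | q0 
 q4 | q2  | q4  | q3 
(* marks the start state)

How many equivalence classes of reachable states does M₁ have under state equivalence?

6

First remove the unreachable states {q4}; 7 states remain.
Start with accepting vs non-accepting: {q0,q1,q2,q3,q6} | {q5,q7}.
Split {q0,q1,q2,q3,q6} by δ(·,a) → {q0,q1,q2,q3} and {q6}.
Split {q0,q1,q2,q3} by δ(·,a) → {q0,q1,q3} and {q2}.
Split {q0,q1,q3} by δ(·,a) → {q0,q3} and {q1}.
On input b, block {q0,q3} splits into {q0} and {q3}.
Stable partition: {q0} | {q5,q7} | {q6} | {q2} | {q1} | {q3} — 6 equivalence classes.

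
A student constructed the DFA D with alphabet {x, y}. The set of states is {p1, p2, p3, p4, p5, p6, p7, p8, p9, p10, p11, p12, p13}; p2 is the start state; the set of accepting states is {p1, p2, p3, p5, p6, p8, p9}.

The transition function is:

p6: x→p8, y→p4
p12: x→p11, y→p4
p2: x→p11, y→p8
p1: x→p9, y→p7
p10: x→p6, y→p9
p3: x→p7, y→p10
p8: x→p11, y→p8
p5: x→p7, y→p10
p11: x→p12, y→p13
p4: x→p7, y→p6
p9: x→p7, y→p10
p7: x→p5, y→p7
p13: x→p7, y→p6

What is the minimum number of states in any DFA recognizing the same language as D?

Reachable states from the start: {p2,p4,p5,p6,p7,p8,p9,p10,p11,p12,p13}. Unreachable: {p1,p3} — drop them.
Initial partition by acceptance: {p2,p5,p6,p8,p9} | {p4,p7,p10,p11,p12,p13}.
On input x, block {p2,p5,p6,p8,p9} splits into {p2,p5,p8,p9} and {p6}.
Refine {p2,p5,p8,p9} on symbol y: members go to different blocks, giving {p2,p8} and {p5,p9}.
Split {p4,p7,p10,p11,p12,p13} by δ(·,x) → {p4,p11,p12,p13} and {p7} and {p10}.
Refine {p4,p11,p12,p13} on symbol x: members go to different blocks, giving {p4,p13} and {p11,p12}.
Stable partition: {p2,p8} | {p4,p13} | {p6} | {p5,p9} | {p7} | {p10} | {p11,p12} — 7 equivalence classes.

7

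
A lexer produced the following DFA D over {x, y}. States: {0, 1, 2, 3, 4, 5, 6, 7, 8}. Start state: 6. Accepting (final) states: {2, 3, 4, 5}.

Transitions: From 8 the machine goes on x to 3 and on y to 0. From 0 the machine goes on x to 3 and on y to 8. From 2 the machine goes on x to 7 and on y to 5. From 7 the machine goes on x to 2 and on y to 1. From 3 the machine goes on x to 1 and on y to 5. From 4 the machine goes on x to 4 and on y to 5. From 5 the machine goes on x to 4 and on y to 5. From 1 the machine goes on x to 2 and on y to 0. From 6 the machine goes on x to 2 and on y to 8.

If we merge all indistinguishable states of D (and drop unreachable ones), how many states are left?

All states are reachable from the start state.
Initial partition by acceptance: {2,3,4,5} | {0,1,6,7,8}.
On input x, block {2,3,4,5} splits into {2,3} and {4,5}.
Stable partition: {2,3} | {0,1,6,7,8} | {4,5} — 3 equivalence classes.

3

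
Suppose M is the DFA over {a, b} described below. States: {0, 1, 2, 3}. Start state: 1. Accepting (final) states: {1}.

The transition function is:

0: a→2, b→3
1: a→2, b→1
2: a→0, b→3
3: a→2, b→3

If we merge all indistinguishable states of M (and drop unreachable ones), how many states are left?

2

Initial partition by acceptance: {1} | {0,2,3}.
Stable partition: {1} | {0,2,3} — 2 equivalence classes.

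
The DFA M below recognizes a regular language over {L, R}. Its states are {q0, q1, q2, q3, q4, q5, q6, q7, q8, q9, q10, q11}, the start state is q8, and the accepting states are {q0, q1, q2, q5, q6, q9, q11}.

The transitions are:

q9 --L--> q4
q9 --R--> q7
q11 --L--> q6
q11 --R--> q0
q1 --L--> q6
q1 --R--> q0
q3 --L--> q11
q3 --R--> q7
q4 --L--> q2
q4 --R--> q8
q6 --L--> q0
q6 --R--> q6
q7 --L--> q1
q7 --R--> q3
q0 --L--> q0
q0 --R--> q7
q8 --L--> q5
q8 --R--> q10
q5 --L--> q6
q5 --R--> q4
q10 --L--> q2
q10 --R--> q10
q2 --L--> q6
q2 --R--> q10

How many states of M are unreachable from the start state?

BFS from q8 reaches {q0, q1, q2, q3, q4, q5, q6, q7, q8, q10, q11}; the 1 state(s) q9 are never visited.

1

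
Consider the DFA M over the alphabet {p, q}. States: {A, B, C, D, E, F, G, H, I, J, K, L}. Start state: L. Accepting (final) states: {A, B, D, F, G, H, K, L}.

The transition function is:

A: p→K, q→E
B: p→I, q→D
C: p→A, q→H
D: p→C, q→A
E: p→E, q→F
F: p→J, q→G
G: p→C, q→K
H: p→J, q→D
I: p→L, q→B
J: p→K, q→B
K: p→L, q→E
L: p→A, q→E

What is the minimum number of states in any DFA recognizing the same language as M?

Every state is reachable, so we keep all 12.
Initial partition by acceptance: {A,B,D,F,G,H,K,L} | {C,E,I,J}.
Split {A,B,D,F,G,H,K,L} by δ(·,p) → {B,D,F,G,H} and {A,K,L}.
On input q, block {B,D,F,G,H} splits into {B,F,H} and {D,G}.
On input p, block {C,E,I,J} splits into {C,I,J} and {E}.
No further refinement is possible. Final partition (5 blocks): {B,F,H} | {C,I,J} | {A,K,L} | {D,G} | {E}.

5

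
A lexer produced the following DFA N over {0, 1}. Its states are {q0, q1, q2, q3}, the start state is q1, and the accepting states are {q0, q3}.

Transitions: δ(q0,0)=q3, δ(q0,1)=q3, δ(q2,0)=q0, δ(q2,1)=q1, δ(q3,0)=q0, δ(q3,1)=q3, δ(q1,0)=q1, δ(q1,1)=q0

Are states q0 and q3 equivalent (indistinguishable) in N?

States {q2} cannot be reached from the start state, so discard them.
Start with accepting vs non-accepting: {q0,q3} | {q1}.
The partition is now stable with 2 blocks: {q0,q3} | {q1}.
q0 and q3 lie in the same block of the stable partition, so they are equivalent — no string distinguishes them.

Yes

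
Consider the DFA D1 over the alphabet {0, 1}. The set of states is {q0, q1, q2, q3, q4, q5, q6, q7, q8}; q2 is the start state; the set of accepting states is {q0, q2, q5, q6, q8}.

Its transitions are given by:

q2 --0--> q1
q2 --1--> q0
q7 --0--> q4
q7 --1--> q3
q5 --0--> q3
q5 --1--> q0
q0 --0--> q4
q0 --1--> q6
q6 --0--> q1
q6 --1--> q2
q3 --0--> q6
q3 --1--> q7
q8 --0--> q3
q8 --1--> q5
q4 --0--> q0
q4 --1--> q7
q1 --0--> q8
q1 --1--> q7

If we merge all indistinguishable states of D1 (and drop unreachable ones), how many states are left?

Every state is reachable, so we keep all 9.
Initial partition by acceptance: {q0,q2,q5,q6,q8} | {q1,q3,q4,q7}.
On input 0, block {q1,q3,q4,q7} splits into {q1,q3,q4} and {q7}.
Stable partition: {q0,q2,q5,q6,q8} | {q1,q3,q4} | {q7} — 3 equivalence classes.

3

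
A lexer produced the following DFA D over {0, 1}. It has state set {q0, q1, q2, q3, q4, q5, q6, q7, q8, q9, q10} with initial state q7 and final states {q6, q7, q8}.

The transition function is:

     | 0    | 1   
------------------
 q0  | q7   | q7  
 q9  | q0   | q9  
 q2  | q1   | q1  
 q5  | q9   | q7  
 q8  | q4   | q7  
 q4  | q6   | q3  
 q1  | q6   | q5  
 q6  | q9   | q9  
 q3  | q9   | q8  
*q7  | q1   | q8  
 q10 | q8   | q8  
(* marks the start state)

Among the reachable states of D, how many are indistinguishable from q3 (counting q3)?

States {q2,q10} cannot be reached from the start state, so discard them.
Initial partition by acceptance: {q6,q7,q8} | {q0,q1,q3,q4,q5,q9}.
Refine {q6,q7,q8} on symbol 1: members go to different blocks, giving {q7,q8} and {q6}.
Split {q0,q1,q3,q4,q5,q9} by δ(·,0) → {q3,q5,q9} and {q1,q4} and {q0}.
On input 0, block {q3,q5,q9} splits into {q3,q5} and {q9}.
No further refinement is possible. Final partition (6 blocks): {q7,q8} | {q3,q5} | {q6} | {q1,q4} | {q0} | {q9}.
State q3 belongs to the block {q3,q5}, which has 2 states.

2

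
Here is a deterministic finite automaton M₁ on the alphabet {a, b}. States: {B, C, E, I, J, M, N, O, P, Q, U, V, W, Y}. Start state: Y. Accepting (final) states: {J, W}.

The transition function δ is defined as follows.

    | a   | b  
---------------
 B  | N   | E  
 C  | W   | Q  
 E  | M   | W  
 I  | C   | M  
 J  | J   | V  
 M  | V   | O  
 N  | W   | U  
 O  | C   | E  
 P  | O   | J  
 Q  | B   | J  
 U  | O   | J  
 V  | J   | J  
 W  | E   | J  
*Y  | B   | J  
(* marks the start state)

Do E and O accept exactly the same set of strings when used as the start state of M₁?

Reachable states from the start: {B,C,E,J,M,N,O,Q,U,V,W,Y}. Unreachable: {I,P} — drop them.
Start with accepting vs non-accepting: {J,W} | {B,C,E,M,N,O,Q,U,V,Y}.
On input a, block {J,W} splits into {J} and {W}.
Refine {B,C,E,M,N,O,Q,U,V,Y} on symbol a: members go to different blocks, giving {B,E,M,O,Q,U,Y} and {C,N} and {V}.
Split {B,E,M,O,Q,U,Y} by δ(·,a) → {E,Q,U,Y} and {B,O} and {M}.
Refine {E,Q,U,Y} on symbol a: members go to different blocks, giving {Q,U,Y} and {E}.
Stable partition: {J} | {Q,U,Y} | {W} | {C,N} | {V} | {B,O} | {M} | {E} — 8 equivalence classes.
E and O end up in different blocks, so they are distinguishable. For instance, the string 'b' is accepted from only E.

No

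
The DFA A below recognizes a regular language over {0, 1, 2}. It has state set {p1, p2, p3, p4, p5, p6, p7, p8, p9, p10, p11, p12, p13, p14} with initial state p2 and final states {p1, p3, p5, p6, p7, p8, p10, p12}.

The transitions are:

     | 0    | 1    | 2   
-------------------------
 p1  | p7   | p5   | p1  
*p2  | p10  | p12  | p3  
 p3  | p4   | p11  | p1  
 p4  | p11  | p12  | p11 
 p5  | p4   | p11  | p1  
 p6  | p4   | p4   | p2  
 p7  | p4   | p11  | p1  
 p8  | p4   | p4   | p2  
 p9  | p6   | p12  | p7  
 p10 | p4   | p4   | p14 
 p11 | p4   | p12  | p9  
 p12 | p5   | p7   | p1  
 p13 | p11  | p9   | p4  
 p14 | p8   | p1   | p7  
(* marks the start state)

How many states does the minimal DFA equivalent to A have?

First remove the unreachable states {p13}; 13 states remain.
Initial partition by acceptance: {p1,p3,p5,p6,p7,p8,p10,p12} | {p2,p4,p9,p11,p14}.
Refine {p1,p3,p5,p6,p7,p8,p10,p12} on symbol 0: members go to different blocks, giving {p3,p5,p6,p7,p8,p10} and {p1,p12}.
On input 2, block {p3,p5,p6,p7,p8,p10} splits into {p3,p5,p7} and {p6,p8,p10}.
Refine {p2,p4,p9,p11,p14} on symbol 0: members go to different blocks, giving {p2,p9,p14} and {p4,p11}.
Refine {p4,p11} on symbol 2: members go to different blocks, giving {p4} and {p11}.
Stable partition: {p3,p5,p7} | {p2,p9,p14} | {p1,p12} | {p6,p8,p10} | {p4} | {p11} — 6 equivalence classes.

6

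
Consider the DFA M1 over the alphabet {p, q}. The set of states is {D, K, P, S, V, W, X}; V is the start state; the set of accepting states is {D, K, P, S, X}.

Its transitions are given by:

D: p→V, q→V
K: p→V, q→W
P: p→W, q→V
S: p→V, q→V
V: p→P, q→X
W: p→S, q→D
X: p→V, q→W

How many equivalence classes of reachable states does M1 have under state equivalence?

Reachable states from the start: {D,P,S,V,W,X}. Unreachable: {K} — drop them.
Initial partition by acceptance: {D,P,S,X} | {V,W}.
Stable partition: {D,P,S,X} | {V,W} — 2 equivalence classes.

2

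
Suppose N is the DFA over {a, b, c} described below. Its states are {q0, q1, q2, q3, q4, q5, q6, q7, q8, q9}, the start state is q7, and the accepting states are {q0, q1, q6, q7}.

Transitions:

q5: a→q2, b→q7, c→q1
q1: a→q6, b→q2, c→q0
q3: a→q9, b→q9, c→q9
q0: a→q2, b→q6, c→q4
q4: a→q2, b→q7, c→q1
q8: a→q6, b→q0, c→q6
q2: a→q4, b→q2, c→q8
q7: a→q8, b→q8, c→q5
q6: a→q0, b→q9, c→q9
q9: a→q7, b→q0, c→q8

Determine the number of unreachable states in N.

1

No path from q7 leads to q3; the other 9 states are all reachable.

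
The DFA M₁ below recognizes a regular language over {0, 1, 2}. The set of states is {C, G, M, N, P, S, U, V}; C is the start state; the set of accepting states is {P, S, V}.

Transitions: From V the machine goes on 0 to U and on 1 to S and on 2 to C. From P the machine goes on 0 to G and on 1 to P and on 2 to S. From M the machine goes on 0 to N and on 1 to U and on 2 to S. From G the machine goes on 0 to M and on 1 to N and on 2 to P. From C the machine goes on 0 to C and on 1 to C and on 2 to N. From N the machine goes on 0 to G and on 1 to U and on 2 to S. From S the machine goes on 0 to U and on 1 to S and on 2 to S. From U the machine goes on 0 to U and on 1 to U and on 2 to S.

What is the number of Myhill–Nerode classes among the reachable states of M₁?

First remove the unreachable states {V}; 7 states remain.
Initial partition by acceptance: {P,S} | {C,G,M,N,U}.
Split {C,G,M,N,U} by δ(·,2) → {G,M,N,U} and {C}.
The partition is now stable with 3 blocks: {P,S} | {G,M,N,U} | {C}.

3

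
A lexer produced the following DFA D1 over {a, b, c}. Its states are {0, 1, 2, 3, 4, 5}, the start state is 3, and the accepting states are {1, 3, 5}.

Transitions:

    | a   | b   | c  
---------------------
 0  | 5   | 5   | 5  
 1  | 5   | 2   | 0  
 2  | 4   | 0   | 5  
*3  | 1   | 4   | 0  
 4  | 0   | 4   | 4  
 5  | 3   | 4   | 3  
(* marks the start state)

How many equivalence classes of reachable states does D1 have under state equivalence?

P0 = {1,3,5} | {0,2,4}.
On input c, block {1,3,5} splits into {1,3} and {5}.
Refine {1,3} on symbol a: members go to different blocks, giving {1} and {3}.
Refine {0,2,4} on symbol a: members go to different blocks, giving {2,4} and {0}.
Split {2,4} by δ(·,a) → {2} and {4}.
The partition is now stable with 6 blocks: {1} | {2} | {5} | {3} | {0} | {4}.

6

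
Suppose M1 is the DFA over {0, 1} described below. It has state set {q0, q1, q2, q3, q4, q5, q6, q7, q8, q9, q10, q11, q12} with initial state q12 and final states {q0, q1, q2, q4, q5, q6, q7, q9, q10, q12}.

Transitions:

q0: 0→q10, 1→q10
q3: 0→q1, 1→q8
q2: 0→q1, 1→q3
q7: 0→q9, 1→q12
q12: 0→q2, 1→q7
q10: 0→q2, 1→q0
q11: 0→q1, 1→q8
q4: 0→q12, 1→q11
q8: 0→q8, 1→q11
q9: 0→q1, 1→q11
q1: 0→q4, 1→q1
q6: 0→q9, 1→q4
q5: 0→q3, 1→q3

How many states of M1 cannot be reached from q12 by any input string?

4

BFS from q12 reaches {q1, q2, q3, q4, q7, q8, q9, q11, q12}; the 4 state(s) q0, q5, q6, q10 are never visited.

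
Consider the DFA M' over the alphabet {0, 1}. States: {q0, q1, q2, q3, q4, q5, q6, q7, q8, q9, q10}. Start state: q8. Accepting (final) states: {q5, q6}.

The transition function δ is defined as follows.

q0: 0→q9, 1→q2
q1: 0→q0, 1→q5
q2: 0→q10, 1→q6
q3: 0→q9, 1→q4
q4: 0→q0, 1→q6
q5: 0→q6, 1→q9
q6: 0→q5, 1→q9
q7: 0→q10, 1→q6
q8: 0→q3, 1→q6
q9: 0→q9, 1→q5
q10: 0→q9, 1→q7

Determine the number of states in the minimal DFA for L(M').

First remove the unreachable states {q1}; 10 states remain.
Start with accepting vs non-accepting: {q5,q6} | {q0,q2,q3,q4,q7,q8,q9,q10}.
Refine {q0,q2,q3,q4,q7,q8,q9,q10} on symbol 1: members go to different blocks, giving {q2,q4,q7,q8,q9} and {q0,q3,q10}.
Split {q2,q4,q7,q8,q9} by δ(·,0) → {q2,q4,q7,q8} and {q9}.
Stable partition: {q5,q6} | {q2,q4,q7,q8} | {q0,q3,q10} | {q9} — 4 equivalence classes.

4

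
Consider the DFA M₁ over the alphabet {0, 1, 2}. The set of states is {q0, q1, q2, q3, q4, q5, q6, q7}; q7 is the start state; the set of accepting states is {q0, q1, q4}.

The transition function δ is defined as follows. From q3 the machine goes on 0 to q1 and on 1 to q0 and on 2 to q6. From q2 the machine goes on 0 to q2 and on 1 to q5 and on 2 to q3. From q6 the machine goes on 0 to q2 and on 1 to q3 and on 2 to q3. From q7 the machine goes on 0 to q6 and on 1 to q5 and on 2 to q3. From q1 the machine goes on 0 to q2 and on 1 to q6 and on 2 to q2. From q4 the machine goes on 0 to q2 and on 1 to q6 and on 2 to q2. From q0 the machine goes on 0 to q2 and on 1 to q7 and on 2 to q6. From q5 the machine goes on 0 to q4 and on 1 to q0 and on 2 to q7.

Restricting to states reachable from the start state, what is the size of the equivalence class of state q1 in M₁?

3

All states are reachable from the start state.
Initial partition by acceptance: {q0,q1,q4} | {q2,q3,q5,q6,q7}.
Refine {q2,q3,q5,q6,q7} on symbol 0: members go to different blocks, giving {q2,q6,q7} and {q3,q5}.
Stable partition: {q0,q1,q4} | {q2,q6,q7} | {q3,q5} — 3 equivalence classes.
State q1 belongs to the block {q0,q1,q4}, which has 3 states.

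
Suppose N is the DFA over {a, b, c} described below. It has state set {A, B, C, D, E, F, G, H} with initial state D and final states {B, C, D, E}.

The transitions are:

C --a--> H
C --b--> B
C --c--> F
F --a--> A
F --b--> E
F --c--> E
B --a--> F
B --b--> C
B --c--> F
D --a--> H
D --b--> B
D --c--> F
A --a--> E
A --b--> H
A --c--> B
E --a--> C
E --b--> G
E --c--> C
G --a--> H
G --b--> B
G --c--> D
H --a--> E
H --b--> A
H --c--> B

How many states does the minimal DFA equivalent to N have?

6

Start with accepting vs non-accepting: {B,C,D,E} | {A,F,G,H}.
On input a, block {B,C,D,E} splits into {B,C,D} and {E}.
Split {A,F,G,H} by δ(·,a) → {A,H} and {F,G}.
On input a, block {B,C,D} splits into {C,D} and {B}.
Split {F,G} by δ(·,b) → {F} and {G}.
No further refinement is possible. Final partition (6 blocks): {C,D} | {A,H} | {E} | {F} | {B} | {G}.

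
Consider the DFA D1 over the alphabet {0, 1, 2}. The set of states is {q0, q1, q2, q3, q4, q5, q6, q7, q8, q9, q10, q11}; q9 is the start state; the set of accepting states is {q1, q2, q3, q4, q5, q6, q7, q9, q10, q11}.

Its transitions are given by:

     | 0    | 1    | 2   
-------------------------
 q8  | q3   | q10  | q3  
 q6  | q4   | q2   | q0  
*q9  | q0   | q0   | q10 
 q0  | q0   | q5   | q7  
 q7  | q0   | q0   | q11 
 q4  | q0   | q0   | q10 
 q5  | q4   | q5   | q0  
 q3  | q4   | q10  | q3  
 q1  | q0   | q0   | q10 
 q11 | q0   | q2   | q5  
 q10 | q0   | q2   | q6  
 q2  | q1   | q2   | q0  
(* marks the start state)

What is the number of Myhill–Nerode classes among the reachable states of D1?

States {q3,q8} cannot be reached from the start state, so discard them.
Initial partition by acceptance: {q1,q2,q4,q5,q6,q7,q9,q10,q11} | {q0}.
Refine {q1,q2,q4,q5,q6,q7,q9,q10,q11} on symbol 0: members go to different blocks, giving {q1,q4,q7,q9,q10,q11} and {q2,q5,q6}.
Split {q1,q4,q7,q9,q10,q11} by δ(·,1) → {q1,q4,q7,q9} and {q10,q11}.
Stable partition: {q1,q4,q7,q9} | {q0} | {q2,q5,q6} | {q10,q11} — 4 equivalence classes.

4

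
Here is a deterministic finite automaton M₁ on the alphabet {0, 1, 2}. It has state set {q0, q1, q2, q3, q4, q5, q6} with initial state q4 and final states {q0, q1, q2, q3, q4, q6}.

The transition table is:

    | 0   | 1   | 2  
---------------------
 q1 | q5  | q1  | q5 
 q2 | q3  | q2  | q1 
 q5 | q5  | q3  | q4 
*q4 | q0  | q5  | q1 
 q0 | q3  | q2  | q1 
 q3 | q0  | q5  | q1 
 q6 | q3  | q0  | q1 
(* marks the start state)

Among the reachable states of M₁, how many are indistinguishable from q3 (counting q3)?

2

States {q6} cannot be reached from the start state, so discard them.
Initial partition by acceptance: {q0,q1,q2,q3,q4} | {q5}.
Refine {q0,q1,q2,q3,q4} on symbol 0: members go to different blocks, giving {q0,q2,q3,q4} and {q1}.
Refine {q0,q2,q3,q4} on symbol 1: members go to different blocks, giving {q0,q2} and {q3,q4}.
Stable partition: {q0,q2} | {q5} | {q1} | {q3,q4} — 4 equivalence classes.
The equivalence class containing q3 is {q3,q4}, of size 2.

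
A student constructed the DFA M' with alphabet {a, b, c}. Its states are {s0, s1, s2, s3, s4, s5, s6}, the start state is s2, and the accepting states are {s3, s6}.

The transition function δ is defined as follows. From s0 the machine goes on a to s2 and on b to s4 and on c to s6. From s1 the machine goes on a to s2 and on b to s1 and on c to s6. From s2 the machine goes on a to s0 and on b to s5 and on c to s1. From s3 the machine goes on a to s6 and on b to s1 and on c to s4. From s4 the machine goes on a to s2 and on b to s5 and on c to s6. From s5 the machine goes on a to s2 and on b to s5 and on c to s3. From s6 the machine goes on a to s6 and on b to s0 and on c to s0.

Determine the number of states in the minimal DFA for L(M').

Every state is reachable, so we keep all 7.
Start with accepting vs non-accepting: {s3,s6} | {s0,s1,s2,s4,s5}.
Split {s0,s1,s2,s4,s5} by δ(·,c) → {s0,s1,s4,s5} and {s2}.
Stable partition: {s3,s6} | {s0,s1,s4,s5} | {s2} — 3 equivalence classes.

3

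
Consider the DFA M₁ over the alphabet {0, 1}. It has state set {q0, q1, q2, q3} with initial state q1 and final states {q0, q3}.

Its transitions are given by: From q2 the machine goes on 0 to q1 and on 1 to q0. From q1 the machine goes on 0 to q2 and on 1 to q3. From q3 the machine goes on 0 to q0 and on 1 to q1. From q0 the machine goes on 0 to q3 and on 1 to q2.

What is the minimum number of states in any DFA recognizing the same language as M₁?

Every state is reachable, so we keep all 4.
Start with accepting vs non-accepting: {q0,q3} | {q1,q2}.
No further refinement is possible. Final partition (2 blocks): {q0,q3} | {q1,q2}.

2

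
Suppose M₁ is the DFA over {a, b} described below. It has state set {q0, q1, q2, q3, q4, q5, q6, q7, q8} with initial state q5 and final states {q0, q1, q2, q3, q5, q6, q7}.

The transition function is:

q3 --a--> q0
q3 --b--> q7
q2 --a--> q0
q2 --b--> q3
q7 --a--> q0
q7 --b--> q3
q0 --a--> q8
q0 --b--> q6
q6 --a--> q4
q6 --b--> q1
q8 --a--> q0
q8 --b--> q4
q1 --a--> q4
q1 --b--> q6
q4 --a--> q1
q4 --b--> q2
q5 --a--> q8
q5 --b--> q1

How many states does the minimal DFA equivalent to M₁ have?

5

Every state is reachable, so we keep all 9.
Initial partition by acceptance: {q0,q1,q2,q3,q5,q6,q7} | {q4,q8}.
Refine {q0,q1,q2,q3,q5,q6,q7} on symbol a: members go to different blocks, giving {q0,q1,q5,q6} and {q2,q3,q7}.
Split {q4,q8} by δ(·,b) → {q4} and {q8}.
Refine {q0,q1,q5,q6} on symbol a: members go to different blocks, giving {q0,q5} and {q1,q6}.
Stable partition: {q0,q5} | {q4} | {q2,q3,q7} | {q8} | {q1,q6} — 5 equivalence classes.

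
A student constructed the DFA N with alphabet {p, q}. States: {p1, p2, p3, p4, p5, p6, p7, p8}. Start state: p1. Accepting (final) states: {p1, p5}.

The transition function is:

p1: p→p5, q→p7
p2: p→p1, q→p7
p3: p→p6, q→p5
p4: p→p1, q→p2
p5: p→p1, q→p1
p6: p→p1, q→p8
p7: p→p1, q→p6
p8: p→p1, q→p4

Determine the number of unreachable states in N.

1

Starting at p1 and following transitions, the reachable set is {p1, p2, p4, p5, p6, p7, p8}. That leaves p3 unreachable — 1 in total.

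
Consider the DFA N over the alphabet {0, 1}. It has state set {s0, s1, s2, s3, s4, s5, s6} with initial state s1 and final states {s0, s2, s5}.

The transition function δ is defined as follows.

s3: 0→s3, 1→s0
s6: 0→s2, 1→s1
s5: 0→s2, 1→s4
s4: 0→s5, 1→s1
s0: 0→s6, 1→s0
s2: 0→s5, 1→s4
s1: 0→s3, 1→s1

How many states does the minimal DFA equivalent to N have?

5

Every state is reachable, so we keep all 7.
Start with accepting vs non-accepting: {s0,s2,s5} | {s1,s3,s4,s6}.
On input 0, block {s0,s2,s5} splits into {s2,s5} and {s0}.
Split {s1,s3,s4,s6} by δ(·,0) → {s1,s3} and {s4,s6}.
Split {s1,s3} by δ(·,1) → {s1} and {s3}.
No further refinement is possible. Final partition (5 blocks): {s2,s5} | {s1} | {s0} | {s4,s6} | {s3}.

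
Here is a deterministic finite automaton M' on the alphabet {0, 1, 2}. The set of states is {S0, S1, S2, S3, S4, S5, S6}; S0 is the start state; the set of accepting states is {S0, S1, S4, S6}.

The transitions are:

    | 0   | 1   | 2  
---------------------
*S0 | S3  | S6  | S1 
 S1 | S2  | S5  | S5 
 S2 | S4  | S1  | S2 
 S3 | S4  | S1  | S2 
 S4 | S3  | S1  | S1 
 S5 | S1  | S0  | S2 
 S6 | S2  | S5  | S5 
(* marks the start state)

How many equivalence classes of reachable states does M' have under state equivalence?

4

Every state is reachable, so we keep all 7.
P0 = {S0,S1,S4,S6} | {S2,S3,S5}.
Split {S0,S1,S4,S6} by δ(·,1) → {S0,S4} and {S1,S6}.
Split {S2,S3,S5} by δ(·,0) → {S2,S3} and {S5}.
Stable partition: {S0,S4} | {S2,S3} | {S1,S6} | {S5} — 4 equivalence classes.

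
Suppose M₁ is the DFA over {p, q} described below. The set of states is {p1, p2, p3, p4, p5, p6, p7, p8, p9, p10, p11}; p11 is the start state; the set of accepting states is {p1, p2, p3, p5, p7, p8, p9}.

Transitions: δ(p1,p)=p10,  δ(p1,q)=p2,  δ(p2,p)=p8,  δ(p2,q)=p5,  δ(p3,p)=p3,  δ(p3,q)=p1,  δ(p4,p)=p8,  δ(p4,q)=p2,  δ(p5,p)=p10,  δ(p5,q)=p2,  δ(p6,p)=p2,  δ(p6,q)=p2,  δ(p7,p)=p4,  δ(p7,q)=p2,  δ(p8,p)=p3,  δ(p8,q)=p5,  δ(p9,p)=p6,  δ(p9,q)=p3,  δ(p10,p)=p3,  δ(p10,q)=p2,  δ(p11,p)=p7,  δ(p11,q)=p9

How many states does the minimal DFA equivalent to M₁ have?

P0 = {p1,p2,p3,p5,p7,p8,p9} | {p4,p6,p10,p11}.
Split {p1,p2,p3,p5,p7,p8,p9} by δ(·,p) → {p1,p5,p7,p9} and {p2,p3,p8}.
On input p, block {p4,p6,p10,p11} splits into {p4,p6,p10} and {p11}.
Stable partition: {p1,p5,p7,p9} | {p4,p6,p10} | {p2,p3,p8} | {p11} — 4 equivalence classes.

4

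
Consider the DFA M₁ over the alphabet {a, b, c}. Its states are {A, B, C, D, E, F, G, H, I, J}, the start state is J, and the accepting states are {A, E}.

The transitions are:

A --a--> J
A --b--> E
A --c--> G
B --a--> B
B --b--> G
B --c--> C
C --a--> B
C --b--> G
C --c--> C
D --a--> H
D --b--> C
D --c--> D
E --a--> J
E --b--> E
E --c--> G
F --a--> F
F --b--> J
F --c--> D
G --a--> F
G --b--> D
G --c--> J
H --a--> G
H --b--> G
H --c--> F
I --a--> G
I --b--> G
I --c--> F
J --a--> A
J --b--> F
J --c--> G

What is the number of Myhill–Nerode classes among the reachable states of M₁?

States {I} cannot be reached from the start state, so discard them.
P0 = {A,E} | {B,C,D,F,G,H,J}.
On input a, block {B,C,D,F,G,H,J} splits into {B,C,D,F,G,H} and {J}.
Refine {B,C,D,F,G,H} on symbol b: members go to different blocks, giving {B,C,D,G,H} and {F}.
Refine {B,C,D,G,H} on symbol a: members go to different blocks, giving {B,C,D,H} and {G}.
On input a, block {B,C,D,H} splits into {B,C,D} and {H}.
On input a, block {B,C,D} splits into {B,C} and {D}.
The partition is now stable with 7 blocks: {A,E} | {B,C} | {J} | {F} | {G} | {H} | {D}.

7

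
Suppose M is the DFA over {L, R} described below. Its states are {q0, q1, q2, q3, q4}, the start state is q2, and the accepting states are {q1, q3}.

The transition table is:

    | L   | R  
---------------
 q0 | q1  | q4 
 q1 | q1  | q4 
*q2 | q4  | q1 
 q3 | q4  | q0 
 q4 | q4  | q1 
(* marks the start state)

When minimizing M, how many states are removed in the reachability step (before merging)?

2

No path from q2 leads to q0, q3; the other 3 states are all reachable.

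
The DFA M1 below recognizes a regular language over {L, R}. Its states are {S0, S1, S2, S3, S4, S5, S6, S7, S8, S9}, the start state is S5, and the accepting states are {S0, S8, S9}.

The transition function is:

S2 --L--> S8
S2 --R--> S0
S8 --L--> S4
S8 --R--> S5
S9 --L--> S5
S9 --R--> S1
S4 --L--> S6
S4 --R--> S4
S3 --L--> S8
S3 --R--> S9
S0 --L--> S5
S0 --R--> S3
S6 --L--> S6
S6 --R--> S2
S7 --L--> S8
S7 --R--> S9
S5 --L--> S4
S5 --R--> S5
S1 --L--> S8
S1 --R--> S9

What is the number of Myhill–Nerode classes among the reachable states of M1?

6

First remove the unreachable states {S7}; 9 states remain.
P0 = {S0,S8,S9} | {S1,S2,S3,S4,S5,S6}.
Split {S1,S2,S3,S4,S5,S6} by δ(·,L) → {S1,S2,S3} and {S4,S5,S6}.
Split {S0,S8,S9} by δ(·,R) → {S0,S9} and {S8}.
On input R, block {S4,S5,S6} splits into {S4,S5} and {S6}.
Refine {S4,S5} on symbol L: members go to different blocks, giving {S4} and {S5}.
The partition is now stable with 6 blocks: {S0,S9} | {S1,S2,S3} | {S4} | {S8} | {S6} | {S5}.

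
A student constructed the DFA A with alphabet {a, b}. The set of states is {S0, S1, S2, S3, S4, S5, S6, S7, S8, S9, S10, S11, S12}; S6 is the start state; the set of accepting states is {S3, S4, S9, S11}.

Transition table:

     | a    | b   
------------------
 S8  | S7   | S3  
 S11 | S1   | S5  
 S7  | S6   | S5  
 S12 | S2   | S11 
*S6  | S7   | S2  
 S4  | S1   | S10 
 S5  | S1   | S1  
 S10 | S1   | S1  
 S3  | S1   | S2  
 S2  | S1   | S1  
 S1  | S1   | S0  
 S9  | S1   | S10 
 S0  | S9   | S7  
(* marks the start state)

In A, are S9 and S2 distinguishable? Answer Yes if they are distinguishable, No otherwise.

Reachable states from the start: {S0,S1,S2,S5,S6,S7,S9,S10}. Unreachable: {S3,S4,S8,S11,S12} — drop them.
Initial partition by acceptance: {S9} | {S0,S1,S2,S5,S6,S7,S10}.
On input a, block {S0,S1,S2,S5,S6,S7,S10} splits into {S1,S2,S5,S6,S7,S10} and {S0}.
Split {S1,S2,S5,S6,S7,S10} by δ(·,b) → {S2,S5,S6,S7,S10} and {S1}.
On input a, block {S2,S5,S6,S7,S10} splits into {S2,S5,S10} and {S6,S7}.
Stable partition: {S9} | {S2,S5,S10} | {S0} | {S1} | {S6,S7} — 5 equivalence classes.
S9 and S2 end up in different blocks, so they are distinguishable. For instance, the string 'ε' is accepted from only S9.

Yes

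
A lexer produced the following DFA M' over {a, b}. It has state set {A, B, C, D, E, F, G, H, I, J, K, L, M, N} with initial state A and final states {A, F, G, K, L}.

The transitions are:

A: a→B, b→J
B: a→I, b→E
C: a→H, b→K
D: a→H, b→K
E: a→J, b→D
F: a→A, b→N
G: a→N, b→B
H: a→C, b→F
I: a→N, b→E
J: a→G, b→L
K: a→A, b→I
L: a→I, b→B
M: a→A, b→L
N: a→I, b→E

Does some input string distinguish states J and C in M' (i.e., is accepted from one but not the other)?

Yes

First remove the unreachable states {M}; 13 states remain.
Start with accepting vs non-accepting: {A,F,G,K,L} | {B,C,D,E,H,I,J,N}.
Split {A,F,G,K,L} by δ(·,a) → {A,G,L} and {F,K}.
Refine {B,C,D,E,H,I,J,N} on symbol a: members go to different blocks, giving {B,C,D,E,H,I,N} and {J}.
On input b, block {A,G,L} splits into {G,L} and {A}.
Refine {B,C,D,E,H,I,N} on symbol a: members go to different blocks, giving {B,C,D,H,I,N} and {E}.
Refine {B,C,D,H,I,N} on symbol b: members go to different blocks, giving {B,I,N} and {C,D,H}.
The partition is now stable with 7 blocks: {G,L} | {B,I,N} | {F,K} | {J} | {A} | {E} | {C,D,H}.
J and C end up in different blocks, so they are distinguishable. For instance, the string 'a' is accepted from only J.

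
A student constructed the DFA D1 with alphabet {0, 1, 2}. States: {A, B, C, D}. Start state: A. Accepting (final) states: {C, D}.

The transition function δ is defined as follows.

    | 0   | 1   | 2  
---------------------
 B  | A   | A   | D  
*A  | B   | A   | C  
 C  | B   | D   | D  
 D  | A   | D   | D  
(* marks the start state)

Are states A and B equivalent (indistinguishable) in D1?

All states are reachable from the start state.
P0 = {C,D} | {A,B}.
Stable partition: {C,D} | {A,B} — 2 equivalence classes.
A and B lie in the same block of the stable partition, so they are equivalent — no string distinguishes them.

Yes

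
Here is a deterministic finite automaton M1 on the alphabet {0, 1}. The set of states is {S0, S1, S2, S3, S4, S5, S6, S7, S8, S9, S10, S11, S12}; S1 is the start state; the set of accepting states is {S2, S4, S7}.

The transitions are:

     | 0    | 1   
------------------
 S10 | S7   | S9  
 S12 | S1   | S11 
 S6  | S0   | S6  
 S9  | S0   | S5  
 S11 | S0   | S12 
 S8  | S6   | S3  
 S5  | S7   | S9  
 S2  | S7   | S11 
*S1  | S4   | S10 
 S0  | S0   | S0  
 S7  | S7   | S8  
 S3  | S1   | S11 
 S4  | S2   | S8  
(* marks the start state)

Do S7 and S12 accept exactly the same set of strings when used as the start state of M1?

Every state is reachable, so we keep all 13.
P0 = {S2,S4,S7} | {S0,S1,S3,S5,S6,S8,S9,S10,S11,S12}.
Split {S0,S1,S3,S5,S6,S8,S9,S10,S11,S12} by δ(·,0) → {S0,S3,S6,S8,S9,S11,S12} and {S1,S5,S10}.
Refine {S0,S3,S6,S8,S9,S11,S12} on symbol 0: members go to different blocks, giving {S0,S6,S8,S9,S11} and {S3,S12}.
Refine {S0,S6,S8,S9,S11} on symbol 1: members go to different blocks, giving {S0,S6} and {S8,S11} and {S9}.
Refine {S1,S5,S10} on symbol 1: members go to different blocks, giving {S5,S10} and {S1}.
No further refinement is possible. Final partition (7 blocks): {S2,S4,S7} | {S0,S6} | {S5,S10} | {S3,S12} | {S8,S11} | {S9} | {S1}.
S7 and S12 end up in different blocks, so they are distinguishable. For instance, the string 'ε' is accepted from only S7.

No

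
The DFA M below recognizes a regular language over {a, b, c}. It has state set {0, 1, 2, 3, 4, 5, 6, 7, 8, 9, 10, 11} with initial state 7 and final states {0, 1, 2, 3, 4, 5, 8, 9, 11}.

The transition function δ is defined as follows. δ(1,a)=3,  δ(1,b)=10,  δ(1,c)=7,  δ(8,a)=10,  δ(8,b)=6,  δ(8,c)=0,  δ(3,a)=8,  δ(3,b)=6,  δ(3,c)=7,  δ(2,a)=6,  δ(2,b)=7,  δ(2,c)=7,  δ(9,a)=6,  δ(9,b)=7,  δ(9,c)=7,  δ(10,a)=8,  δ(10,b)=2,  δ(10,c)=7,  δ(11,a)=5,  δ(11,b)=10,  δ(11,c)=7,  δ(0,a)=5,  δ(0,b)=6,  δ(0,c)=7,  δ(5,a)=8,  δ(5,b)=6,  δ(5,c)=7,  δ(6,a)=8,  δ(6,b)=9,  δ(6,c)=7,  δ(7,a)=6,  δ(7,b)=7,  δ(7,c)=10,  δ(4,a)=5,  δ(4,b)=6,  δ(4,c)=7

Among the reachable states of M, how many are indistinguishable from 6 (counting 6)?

Reachable states from the start: {0,2,5,6,7,8,9,10}. Unreachable: {1,3,4,11} — drop them.
Initial partition by acceptance: {0,2,5,8,9} | {6,7,10}.
On input a, block {0,2,5,8,9} splits into {2,8,9} and {0,5}.
Refine {2,8,9} on symbol c: members go to different blocks, giving {2,9} and {8}.
On input a, block {6,7,10} splits into {6,10} and {7}.
Refine {0,5} on symbol a: members go to different blocks, giving {0} and {5}.
The partition is now stable with 6 blocks: {2,9} | {6,10} | {0} | {8} | {7} | {5}.
The equivalence class containing 6 is {6,10}, of size 2.

2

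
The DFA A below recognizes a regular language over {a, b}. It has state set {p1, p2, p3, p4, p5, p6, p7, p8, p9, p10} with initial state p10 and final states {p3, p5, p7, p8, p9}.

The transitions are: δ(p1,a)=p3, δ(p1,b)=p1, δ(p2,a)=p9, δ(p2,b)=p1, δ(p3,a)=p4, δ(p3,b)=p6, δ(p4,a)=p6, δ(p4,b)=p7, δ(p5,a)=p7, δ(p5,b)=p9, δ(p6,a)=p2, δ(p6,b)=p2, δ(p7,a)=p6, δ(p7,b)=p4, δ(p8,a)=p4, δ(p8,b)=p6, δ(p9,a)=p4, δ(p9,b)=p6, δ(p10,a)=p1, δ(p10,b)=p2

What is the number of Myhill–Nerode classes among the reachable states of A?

5

First remove the unreachable states {p5,p8}; 8 states remain.
Initial partition by acceptance: {p3,p7,p9} | {p1,p2,p4,p6,p10}.
Refine {p1,p2,p4,p6,p10} on symbol a: members go to different blocks, giving {p4,p6,p10} and {p1,p2}.
Refine {p4,p6,p10} on symbol a: members go to different blocks, giving {p6,p10} and {p4}.
Refine {p3,p7,p9} on symbol a: members go to different blocks, giving {p3,p9} and {p7}.
The partition is now stable with 5 blocks: {p3,p9} | {p6,p10} | {p1,p2} | {p4} | {p7}.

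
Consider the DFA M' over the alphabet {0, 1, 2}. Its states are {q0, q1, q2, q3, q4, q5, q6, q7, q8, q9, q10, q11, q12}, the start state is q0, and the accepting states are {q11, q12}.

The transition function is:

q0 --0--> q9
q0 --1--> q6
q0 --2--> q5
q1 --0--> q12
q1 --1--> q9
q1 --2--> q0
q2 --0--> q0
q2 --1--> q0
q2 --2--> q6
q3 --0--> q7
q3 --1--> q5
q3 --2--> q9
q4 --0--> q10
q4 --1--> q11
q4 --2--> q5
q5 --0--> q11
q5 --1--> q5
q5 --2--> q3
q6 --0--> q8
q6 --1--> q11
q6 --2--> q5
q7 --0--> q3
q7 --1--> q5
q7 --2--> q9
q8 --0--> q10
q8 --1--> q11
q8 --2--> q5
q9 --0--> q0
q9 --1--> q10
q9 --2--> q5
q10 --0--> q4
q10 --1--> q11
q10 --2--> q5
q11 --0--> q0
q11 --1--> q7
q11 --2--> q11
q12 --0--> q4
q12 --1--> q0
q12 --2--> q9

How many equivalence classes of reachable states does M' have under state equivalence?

States {q1,q2,q12} cannot be reached from the start state, so discard them.
Start with accepting vs non-accepting: {q11} | {q0,q3,q4,q5,q6,q7,q8,q9,q10}.
Split {q0,q3,q4,q5,q6,q7,q8,q9,q10} by δ(·,0) → {q0,q3,q4,q6,q7,q8,q9,q10} and {q5}.
Refine {q0,q3,q4,q6,q7,q8,q9,q10} on symbol 1: members go to different blocks, giving {q4,q6,q8,q10} and {q0,q9} and {q3,q7}.
Stable partition: {q11} | {q4,q6,q8,q10} | {q5} | {q0,q9} | {q3,q7} — 5 equivalence classes.

5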